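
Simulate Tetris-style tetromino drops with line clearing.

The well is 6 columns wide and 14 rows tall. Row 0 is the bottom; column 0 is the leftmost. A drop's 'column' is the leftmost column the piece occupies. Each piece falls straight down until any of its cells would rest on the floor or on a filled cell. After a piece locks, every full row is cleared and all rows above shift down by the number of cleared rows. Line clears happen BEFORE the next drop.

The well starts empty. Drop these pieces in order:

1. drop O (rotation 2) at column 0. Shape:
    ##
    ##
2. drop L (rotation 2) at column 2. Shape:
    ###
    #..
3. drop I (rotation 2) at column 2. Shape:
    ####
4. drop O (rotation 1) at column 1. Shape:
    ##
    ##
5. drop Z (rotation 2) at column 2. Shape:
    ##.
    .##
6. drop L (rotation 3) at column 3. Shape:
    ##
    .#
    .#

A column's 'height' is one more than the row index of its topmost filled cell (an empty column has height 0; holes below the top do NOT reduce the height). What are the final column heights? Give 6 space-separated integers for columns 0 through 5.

Drop 1: O rot2 at col 0 lands with bottom-row=0; cleared 0 line(s) (total 0); column heights now [2 2 0 0 0 0], max=2
Drop 2: L rot2 at col 2 lands with bottom-row=0; cleared 0 line(s) (total 0); column heights now [2 2 2 2 2 0], max=2
Drop 3: I rot2 at col 2 lands with bottom-row=2; cleared 0 line(s) (total 0); column heights now [2 2 3 3 3 3], max=3
Drop 4: O rot1 at col 1 lands with bottom-row=3; cleared 0 line(s) (total 0); column heights now [2 5 5 3 3 3], max=5
Drop 5: Z rot2 at col 2 lands with bottom-row=4; cleared 0 line(s) (total 0); column heights now [2 5 6 6 5 3], max=6
Drop 6: L rot3 at col 3 lands with bottom-row=5; cleared 0 line(s) (total 0); column heights now [2 5 6 8 8 3], max=8

Answer: 2 5 6 8 8 3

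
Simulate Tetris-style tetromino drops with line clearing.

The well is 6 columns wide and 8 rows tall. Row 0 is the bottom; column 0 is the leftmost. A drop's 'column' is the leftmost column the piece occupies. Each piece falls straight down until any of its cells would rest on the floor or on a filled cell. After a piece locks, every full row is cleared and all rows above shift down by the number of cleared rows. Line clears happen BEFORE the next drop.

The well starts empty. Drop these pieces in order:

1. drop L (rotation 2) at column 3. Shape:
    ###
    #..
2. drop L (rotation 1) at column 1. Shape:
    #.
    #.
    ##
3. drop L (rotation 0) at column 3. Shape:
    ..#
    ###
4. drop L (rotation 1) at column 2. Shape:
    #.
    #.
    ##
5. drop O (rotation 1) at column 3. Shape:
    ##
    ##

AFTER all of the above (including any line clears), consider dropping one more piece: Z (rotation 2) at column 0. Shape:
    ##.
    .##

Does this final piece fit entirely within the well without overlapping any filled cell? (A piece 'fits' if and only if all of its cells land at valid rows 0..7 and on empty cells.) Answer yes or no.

Answer: yes

Derivation:
Drop 1: L rot2 at col 3 lands with bottom-row=0; cleared 0 line(s) (total 0); column heights now [0 0 0 2 2 2], max=2
Drop 2: L rot1 at col 1 lands with bottom-row=0; cleared 0 line(s) (total 0); column heights now [0 3 1 2 2 2], max=3
Drop 3: L rot0 at col 3 lands with bottom-row=2; cleared 0 line(s) (total 0); column heights now [0 3 1 3 3 4], max=4
Drop 4: L rot1 at col 2 lands with bottom-row=3; cleared 0 line(s) (total 0); column heights now [0 3 6 4 3 4], max=6
Drop 5: O rot1 at col 3 lands with bottom-row=4; cleared 0 line(s) (total 0); column heights now [0 3 6 6 6 4], max=6
Test piece Z rot2 at col 0 (width 3): heights before test = [0 3 6 6 6 4]; fits = True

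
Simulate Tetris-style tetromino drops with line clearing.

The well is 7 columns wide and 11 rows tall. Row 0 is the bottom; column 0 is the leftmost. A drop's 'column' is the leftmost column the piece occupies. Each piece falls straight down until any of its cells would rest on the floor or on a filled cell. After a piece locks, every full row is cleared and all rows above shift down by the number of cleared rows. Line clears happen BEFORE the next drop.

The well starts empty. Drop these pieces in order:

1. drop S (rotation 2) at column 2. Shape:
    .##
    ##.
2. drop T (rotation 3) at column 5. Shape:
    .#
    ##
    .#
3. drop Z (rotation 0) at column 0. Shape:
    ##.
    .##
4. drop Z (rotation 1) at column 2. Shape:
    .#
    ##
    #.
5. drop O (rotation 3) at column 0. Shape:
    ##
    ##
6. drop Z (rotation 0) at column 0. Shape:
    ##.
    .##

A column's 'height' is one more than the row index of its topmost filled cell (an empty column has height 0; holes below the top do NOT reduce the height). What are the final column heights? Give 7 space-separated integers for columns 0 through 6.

Answer: 7 7 6 5 2 2 3

Derivation:
Drop 1: S rot2 at col 2 lands with bottom-row=0; cleared 0 line(s) (total 0); column heights now [0 0 1 2 2 0 0], max=2
Drop 2: T rot3 at col 5 lands with bottom-row=0; cleared 0 line(s) (total 0); column heights now [0 0 1 2 2 2 3], max=3
Drop 3: Z rot0 at col 0 lands with bottom-row=1; cleared 0 line(s) (total 0); column heights now [3 3 2 2 2 2 3], max=3
Drop 4: Z rot1 at col 2 lands with bottom-row=2; cleared 0 line(s) (total 0); column heights now [3 3 4 5 2 2 3], max=5
Drop 5: O rot3 at col 0 lands with bottom-row=3; cleared 0 line(s) (total 0); column heights now [5 5 4 5 2 2 3], max=5
Drop 6: Z rot0 at col 0 lands with bottom-row=5; cleared 0 line(s) (total 0); column heights now [7 7 6 5 2 2 3], max=7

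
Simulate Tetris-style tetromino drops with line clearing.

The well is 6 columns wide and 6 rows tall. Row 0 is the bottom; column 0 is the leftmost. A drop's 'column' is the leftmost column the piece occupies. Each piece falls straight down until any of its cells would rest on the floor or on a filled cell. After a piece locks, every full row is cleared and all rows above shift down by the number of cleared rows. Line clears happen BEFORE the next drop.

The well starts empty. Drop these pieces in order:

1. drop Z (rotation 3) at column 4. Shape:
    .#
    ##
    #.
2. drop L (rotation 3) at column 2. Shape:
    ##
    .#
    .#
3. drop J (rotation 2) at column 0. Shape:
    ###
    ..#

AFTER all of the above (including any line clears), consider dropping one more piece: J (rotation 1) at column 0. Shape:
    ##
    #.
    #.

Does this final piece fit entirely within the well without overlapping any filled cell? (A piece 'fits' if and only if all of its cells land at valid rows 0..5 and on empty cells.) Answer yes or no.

Drop 1: Z rot3 at col 4 lands with bottom-row=0; cleared 0 line(s) (total 0); column heights now [0 0 0 0 2 3], max=3
Drop 2: L rot3 at col 2 lands with bottom-row=0; cleared 0 line(s) (total 0); column heights now [0 0 3 3 2 3], max=3
Drop 3: J rot2 at col 0 lands with bottom-row=3; cleared 0 line(s) (total 0); column heights now [5 5 5 3 2 3], max=5
Test piece J rot1 at col 0 (width 2): heights before test = [5 5 5 3 2 3]; fits = False

Answer: no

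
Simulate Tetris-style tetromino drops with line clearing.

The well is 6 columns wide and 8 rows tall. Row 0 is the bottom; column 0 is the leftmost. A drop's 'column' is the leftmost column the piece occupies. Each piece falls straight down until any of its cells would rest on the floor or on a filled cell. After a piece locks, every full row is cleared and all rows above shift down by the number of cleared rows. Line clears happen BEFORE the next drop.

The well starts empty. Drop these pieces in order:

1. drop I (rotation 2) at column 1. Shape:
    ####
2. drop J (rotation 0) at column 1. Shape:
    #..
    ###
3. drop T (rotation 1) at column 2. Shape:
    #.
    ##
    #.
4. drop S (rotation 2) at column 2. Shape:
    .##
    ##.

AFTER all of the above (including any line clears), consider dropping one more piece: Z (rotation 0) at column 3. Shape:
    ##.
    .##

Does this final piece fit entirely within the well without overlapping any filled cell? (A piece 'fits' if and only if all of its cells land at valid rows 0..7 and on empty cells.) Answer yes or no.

Drop 1: I rot2 at col 1 lands with bottom-row=0; cleared 0 line(s) (total 0); column heights now [0 1 1 1 1 0], max=1
Drop 2: J rot0 at col 1 lands with bottom-row=1; cleared 0 line(s) (total 0); column heights now [0 3 2 2 1 0], max=3
Drop 3: T rot1 at col 2 lands with bottom-row=2; cleared 0 line(s) (total 0); column heights now [0 3 5 4 1 0], max=5
Drop 4: S rot2 at col 2 lands with bottom-row=5; cleared 0 line(s) (total 0); column heights now [0 3 6 7 7 0], max=7
Test piece Z rot0 at col 3 (width 3): heights before test = [0 3 6 7 7 0]; fits = False

Answer: no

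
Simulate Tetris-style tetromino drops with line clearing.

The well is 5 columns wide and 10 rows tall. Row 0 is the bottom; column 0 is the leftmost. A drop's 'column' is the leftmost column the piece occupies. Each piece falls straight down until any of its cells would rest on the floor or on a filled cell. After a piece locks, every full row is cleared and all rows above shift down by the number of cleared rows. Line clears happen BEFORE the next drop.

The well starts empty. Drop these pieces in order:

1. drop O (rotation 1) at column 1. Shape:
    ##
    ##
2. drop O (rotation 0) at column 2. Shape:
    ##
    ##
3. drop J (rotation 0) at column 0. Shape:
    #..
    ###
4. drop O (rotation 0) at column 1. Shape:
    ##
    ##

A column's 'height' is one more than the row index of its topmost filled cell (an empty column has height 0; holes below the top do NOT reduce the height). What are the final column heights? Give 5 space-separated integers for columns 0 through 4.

Drop 1: O rot1 at col 1 lands with bottom-row=0; cleared 0 line(s) (total 0); column heights now [0 2 2 0 0], max=2
Drop 2: O rot0 at col 2 lands with bottom-row=2; cleared 0 line(s) (total 0); column heights now [0 2 4 4 0], max=4
Drop 3: J rot0 at col 0 lands with bottom-row=4; cleared 0 line(s) (total 0); column heights now [6 5 5 4 0], max=6
Drop 4: O rot0 at col 1 lands with bottom-row=5; cleared 0 line(s) (total 0); column heights now [6 7 7 4 0], max=7

Answer: 6 7 7 4 0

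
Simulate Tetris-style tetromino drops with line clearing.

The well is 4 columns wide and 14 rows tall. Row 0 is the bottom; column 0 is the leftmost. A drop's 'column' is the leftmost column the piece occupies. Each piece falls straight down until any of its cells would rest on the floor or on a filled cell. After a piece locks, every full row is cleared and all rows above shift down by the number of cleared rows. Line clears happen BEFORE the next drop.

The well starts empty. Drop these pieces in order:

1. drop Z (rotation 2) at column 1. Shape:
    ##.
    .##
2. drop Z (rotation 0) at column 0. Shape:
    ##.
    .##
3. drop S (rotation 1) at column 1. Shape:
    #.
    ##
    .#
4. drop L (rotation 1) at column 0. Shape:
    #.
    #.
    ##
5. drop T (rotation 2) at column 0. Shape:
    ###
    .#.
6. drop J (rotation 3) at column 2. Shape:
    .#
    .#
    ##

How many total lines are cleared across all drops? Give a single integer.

Answer: 0

Derivation:
Drop 1: Z rot2 at col 1 lands with bottom-row=0; cleared 0 line(s) (total 0); column heights now [0 2 2 1], max=2
Drop 2: Z rot0 at col 0 lands with bottom-row=2; cleared 0 line(s) (total 0); column heights now [4 4 3 1], max=4
Drop 3: S rot1 at col 1 lands with bottom-row=3; cleared 0 line(s) (total 0); column heights now [4 6 5 1], max=6
Drop 4: L rot1 at col 0 lands with bottom-row=6; cleared 0 line(s) (total 0); column heights now [9 7 5 1], max=9
Drop 5: T rot2 at col 0 lands with bottom-row=8; cleared 0 line(s) (total 0); column heights now [10 10 10 1], max=10
Drop 6: J rot3 at col 2 lands with bottom-row=10; cleared 0 line(s) (total 0); column heights now [10 10 11 13], max=13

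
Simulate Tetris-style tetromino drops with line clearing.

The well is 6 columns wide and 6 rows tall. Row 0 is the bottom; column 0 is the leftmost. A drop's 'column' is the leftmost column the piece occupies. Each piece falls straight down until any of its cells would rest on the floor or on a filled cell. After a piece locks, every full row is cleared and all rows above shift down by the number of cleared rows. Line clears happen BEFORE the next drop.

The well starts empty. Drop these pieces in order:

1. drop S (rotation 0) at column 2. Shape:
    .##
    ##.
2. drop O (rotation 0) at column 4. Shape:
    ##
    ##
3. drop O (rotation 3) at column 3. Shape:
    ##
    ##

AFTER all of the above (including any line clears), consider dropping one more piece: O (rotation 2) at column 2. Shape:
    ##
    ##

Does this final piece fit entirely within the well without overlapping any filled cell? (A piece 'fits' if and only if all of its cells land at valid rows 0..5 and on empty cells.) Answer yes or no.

Drop 1: S rot0 at col 2 lands with bottom-row=0; cleared 0 line(s) (total 0); column heights now [0 0 1 2 2 0], max=2
Drop 2: O rot0 at col 4 lands with bottom-row=2; cleared 0 line(s) (total 0); column heights now [0 0 1 2 4 4], max=4
Drop 3: O rot3 at col 3 lands with bottom-row=4; cleared 0 line(s) (total 0); column heights now [0 0 1 6 6 4], max=6
Test piece O rot2 at col 2 (width 2): heights before test = [0 0 1 6 6 4]; fits = False

Answer: no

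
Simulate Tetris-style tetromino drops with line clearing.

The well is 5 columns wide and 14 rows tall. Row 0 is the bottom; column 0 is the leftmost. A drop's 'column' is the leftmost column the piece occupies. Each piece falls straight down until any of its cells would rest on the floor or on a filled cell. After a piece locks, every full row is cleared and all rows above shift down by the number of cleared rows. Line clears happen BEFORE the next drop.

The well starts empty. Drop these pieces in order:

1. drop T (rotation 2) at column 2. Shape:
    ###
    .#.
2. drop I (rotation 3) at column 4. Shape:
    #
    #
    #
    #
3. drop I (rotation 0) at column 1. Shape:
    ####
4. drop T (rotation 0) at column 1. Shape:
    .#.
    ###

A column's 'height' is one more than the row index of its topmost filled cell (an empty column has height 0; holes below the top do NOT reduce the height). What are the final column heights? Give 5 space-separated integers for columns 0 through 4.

Drop 1: T rot2 at col 2 lands with bottom-row=0; cleared 0 line(s) (total 0); column heights now [0 0 2 2 2], max=2
Drop 2: I rot3 at col 4 lands with bottom-row=2; cleared 0 line(s) (total 0); column heights now [0 0 2 2 6], max=6
Drop 3: I rot0 at col 1 lands with bottom-row=6; cleared 0 line(s) (total 0); column heights now [0 7 7 7 7], max=7
Drop 4: T rot0 at col 1 lands with bottom-row=7; cleared 0 line(s) (total 0); column heights now [0 8 9 8 7], max=9

Answer: 0 8 9 8 7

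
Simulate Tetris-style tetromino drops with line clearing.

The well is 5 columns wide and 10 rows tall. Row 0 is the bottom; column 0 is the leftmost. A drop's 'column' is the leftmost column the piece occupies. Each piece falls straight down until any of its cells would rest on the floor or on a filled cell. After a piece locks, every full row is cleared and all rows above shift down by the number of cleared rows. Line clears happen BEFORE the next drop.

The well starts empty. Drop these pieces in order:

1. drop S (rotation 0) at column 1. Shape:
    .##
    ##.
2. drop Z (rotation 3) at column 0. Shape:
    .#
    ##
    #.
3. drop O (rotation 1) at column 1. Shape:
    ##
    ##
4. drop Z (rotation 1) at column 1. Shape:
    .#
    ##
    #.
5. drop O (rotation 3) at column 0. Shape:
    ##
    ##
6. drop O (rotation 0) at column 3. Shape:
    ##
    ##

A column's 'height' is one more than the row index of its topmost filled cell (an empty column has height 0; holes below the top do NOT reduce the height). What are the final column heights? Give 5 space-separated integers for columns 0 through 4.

Answer: 9 9 8 4 4

Derivation:
Drop 1: S rot0 at col 1 lands with bottom-row=0; cleared 0 line(s) (total 0); column heights now [0 1 2 2 0], max=2
Drop 2: Z rot3 at col 0 lands with bottom-row=0; cleared 0 line(s) (total 0); column heights now [2 3 2 2 0], max=3
Drop 3: O rot1 at col 1 lands with bottom-row=3; cleared 0 line(s) (total 0); column heights now [2 5 5 2 0], max=5
Drop 4: Z rot1 at col 1 lands with bottom-row=5; cleared 0 line(s) (total 0); column heights now [2 7 8 2 0], max=8
Drop 5: O rot3 at col 0 lands with bottom-row=7; cleared 0 line(s) (total 0); column heights now [9 9 8 2 0], max=9
Drop 6: O rot0 at col 3 lands with bottom-row=2; cleared 0 line(s) (total 0); column heights now [9 9 8 4 4], max=9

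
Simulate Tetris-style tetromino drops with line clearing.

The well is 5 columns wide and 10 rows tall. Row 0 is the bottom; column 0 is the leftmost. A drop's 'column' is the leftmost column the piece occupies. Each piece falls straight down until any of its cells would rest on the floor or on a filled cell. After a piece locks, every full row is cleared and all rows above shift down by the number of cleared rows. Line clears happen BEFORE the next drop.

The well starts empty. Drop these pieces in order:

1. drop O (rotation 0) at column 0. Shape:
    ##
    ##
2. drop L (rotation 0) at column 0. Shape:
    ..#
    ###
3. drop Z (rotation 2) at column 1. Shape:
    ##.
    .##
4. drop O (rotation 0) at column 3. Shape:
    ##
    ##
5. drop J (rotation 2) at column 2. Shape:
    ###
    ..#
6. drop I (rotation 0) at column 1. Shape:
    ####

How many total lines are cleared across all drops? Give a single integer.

Drop 1: O rot0 at col 0 lands with bottom-row=0; cleared 0 line(s) (total 0); column heights now [2 2 0 0 0], max=2
Drop 2: L rot0 at col 0 lands with bottom-row=2; cleared 0 line(s) (total 0); column heights now [3 3 4 0 0], max=4
Drop 3: Z rot2 at col 1 lands with bottom-row=4; cleared 0 line(s) (total 0); column heights now [3 6 6 5 0], max=6
Drop 4: O rot0 at col 3 lands with bottom-row=5; cleared 0 line(s) (total 0); column heights now [3 6 6 7 7], max=7
Drop 5: J rot2 at col 2 lands with bottom-row=7; cleared 0 line(s) (total 0); column heights now [3 6 9 9 9], max=9
Drop 6: I rot0 at col 1 lands with bottom-row=9; cleared 0 line(s) (total 0); column heights now [3 10 10 10 10], max=10

Answer: 0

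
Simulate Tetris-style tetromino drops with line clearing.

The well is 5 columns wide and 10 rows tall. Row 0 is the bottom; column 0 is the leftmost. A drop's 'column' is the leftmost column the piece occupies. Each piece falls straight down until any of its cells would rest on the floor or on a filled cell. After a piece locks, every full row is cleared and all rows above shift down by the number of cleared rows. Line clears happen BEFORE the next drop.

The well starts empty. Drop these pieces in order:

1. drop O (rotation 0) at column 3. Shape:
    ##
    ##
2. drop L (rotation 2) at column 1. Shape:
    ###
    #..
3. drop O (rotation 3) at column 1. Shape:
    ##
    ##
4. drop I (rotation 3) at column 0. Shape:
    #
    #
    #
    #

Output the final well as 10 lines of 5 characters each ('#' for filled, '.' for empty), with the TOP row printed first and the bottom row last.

Answer: .....
.....
.....
.....
.....
.##..
###..
####.
##.##
#..##

Derivation:
Drop 1: O rot0 at col 3 lands with bottom-row=0; cleared 0 line(s) (total 0); column heights now [0 0 0 2 2], max=2
Drop 2: L rot2 at col 1 lands with bottom-row=1; cleared 0 line(s) (total 0); column heights now [0 3 3 3 2], max=3
Drop 3: O rot3 at col 1 lands with bottom-row=3; cleared 0 line(s) (total 0); column heights now [0 5 5 3 2], max=5
Drop 4: I rot3 at col 0 lands with bottom-row=0; cleared 0 line(s) (total 0); column heights now [4 5 5 3 2], max=5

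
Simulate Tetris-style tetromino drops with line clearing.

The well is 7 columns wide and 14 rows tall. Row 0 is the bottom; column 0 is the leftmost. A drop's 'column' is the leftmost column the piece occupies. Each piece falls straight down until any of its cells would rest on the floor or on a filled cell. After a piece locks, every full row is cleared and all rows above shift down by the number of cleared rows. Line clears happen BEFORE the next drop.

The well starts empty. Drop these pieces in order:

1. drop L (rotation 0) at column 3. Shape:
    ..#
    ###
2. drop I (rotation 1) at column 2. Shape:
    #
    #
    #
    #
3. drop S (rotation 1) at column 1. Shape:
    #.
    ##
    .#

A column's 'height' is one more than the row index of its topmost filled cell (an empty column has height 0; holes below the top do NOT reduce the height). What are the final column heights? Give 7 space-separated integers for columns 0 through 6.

Answer: 0 7 6 1 1 2 0

Derivation:
Drop 1: L rot0 at col 3 lands with bottom-row=0; cleared 0 line(s) (total 0); column heights now [0 0 0 1 1 2 0], max=2
Drop 2: I rot1 at col 2 lands with bottom-row=0; cleared 0 line(s) (total 0); column heights now [0 0 4 1 1 2 0], max=4
Drop 3: S rot1 at col 1 lands with bottom-row=4; cleared 0 line(s) (total 0); column heights now [0 7 6 1 1 2 0], max=7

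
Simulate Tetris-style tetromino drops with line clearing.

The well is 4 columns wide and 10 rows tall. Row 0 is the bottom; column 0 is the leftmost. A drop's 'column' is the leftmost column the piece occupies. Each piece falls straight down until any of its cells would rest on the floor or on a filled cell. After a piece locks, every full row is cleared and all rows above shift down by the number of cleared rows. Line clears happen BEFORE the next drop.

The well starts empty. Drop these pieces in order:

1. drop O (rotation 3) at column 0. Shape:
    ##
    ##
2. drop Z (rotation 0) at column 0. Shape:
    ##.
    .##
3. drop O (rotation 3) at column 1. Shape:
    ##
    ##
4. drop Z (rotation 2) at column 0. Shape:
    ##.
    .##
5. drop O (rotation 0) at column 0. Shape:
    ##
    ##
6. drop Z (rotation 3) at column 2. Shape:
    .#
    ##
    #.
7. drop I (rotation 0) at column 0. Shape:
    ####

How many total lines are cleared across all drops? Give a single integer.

Drop 1: O rot3 at col 0 lands with bottom-row=0; cleared 0 line(s) (total 0); column heights now [2 2 0 0], max=2
Drop 2: Z rot0 at col 0 lands with bottom-row=2; cleared 0 line(s) (total 0); column heights now [4 4 3 0], max=4
Drop 3: O rot3 at col 1 lands with bottom-row=4; cleared 0 line(s) (total 0); column heights now [4 6 6 0], max=6
Drop 4: Z rot2 at col 0 lands with bottom-row=6; cleared 0 line(s) (total 0); column heights now [8 8 7 0], max=8
Drop 5: O rot0 at col 0 lands with bottom-row=8; cleared 0 line(s) (total 0); column heights now [10 10 7 0], max=10
Drop 6: Z rot3 at col 2 lands with bottom-row=7; cleared 1 line(s) (total 1); column heights now [9 9 8 9], max=9
Drop 7: I rot0 at col 0 lands with bottom-row=9; cleared 1 line(s) (total 2); column heights now [9 9 8 9], max=9

Answer: 2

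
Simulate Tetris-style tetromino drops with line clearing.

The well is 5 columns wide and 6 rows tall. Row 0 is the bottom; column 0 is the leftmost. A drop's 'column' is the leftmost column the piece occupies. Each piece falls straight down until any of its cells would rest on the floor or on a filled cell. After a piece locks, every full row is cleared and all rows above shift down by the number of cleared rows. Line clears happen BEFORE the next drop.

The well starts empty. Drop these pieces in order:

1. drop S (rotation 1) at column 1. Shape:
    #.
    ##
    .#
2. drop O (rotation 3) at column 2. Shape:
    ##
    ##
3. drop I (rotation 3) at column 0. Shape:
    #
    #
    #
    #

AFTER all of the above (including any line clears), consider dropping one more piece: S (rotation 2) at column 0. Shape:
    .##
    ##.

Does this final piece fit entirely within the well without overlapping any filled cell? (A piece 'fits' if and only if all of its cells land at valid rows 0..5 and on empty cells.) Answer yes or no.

Answer: yes

Derivation:
Drop 1: S rot1 at col 1 lands with bottom-row=0; cleared 0 line(s) (total 0); column heights now [0 3 2 0 0], max=3
Drop 2: O rot3 at col 2 lands with bottom-row=2; cleared 0 line(s) (total 0); column heights now [0 3 4 4 0], max=4
Drop 3: I rot3 at col 0 lands with bottom-row=0; cleared 0 line(s) (total 0); column heights now [4 3 4 4 0], max=4
Test piece S rot2 at col 0 (width 3): heights before test = [4 3 4 4 0]; fits = True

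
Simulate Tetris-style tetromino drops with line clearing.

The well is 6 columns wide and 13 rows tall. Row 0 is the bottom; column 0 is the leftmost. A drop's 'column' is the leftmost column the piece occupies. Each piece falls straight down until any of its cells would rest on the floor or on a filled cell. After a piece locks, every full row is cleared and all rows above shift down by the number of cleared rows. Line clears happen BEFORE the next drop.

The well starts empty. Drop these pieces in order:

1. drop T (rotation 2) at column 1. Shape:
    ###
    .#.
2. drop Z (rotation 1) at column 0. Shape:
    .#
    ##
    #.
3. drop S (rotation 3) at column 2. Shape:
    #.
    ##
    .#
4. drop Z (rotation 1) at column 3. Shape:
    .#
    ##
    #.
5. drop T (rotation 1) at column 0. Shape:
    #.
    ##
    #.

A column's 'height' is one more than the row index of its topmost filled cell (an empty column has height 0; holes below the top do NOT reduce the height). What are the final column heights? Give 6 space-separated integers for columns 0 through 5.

Drop 1: T rot2 at col 1 lands with bottom-row=0; cleared 0 line(s) (total 0); column heights now [0 2 2 2 0 0], max=2
Drop 2: Z rot1 at col 0 lands with bottom-row=1; cleared 0 line(s) (total 0); column heights now [3 4 2 2 0 0], max=4
Drop 3: S rot3 at col 2 lands with bottom-row=2; cleared 0 line(s) (total 0); column heights now [3 4 5 4 0 0], max=5
Drop 4: Z rot1 at col 3 lands with bottom-row=4; cleared 0 line(s) (total 0); column heights now [3 4 5 6 7 0], max=7
Drop 5: T rot1 at col 0 lands with bottom-row=3; cleared 0 line(s) (total 0); column heights now [6 5 5 6 7 0], max=7

Answer: 6 5 5 6 7 0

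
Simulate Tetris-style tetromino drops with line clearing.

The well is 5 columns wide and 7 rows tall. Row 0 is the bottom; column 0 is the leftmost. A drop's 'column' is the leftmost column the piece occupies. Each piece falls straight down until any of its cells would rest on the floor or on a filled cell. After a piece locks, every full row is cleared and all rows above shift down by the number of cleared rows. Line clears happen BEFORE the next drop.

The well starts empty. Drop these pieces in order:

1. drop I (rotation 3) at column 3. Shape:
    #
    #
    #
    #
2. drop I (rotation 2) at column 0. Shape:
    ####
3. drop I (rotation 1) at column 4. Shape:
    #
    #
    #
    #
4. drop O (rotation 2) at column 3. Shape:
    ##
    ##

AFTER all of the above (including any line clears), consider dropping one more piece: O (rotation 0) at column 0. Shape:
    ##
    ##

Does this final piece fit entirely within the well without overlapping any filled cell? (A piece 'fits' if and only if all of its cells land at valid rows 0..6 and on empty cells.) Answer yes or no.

Drop 1: I rot3 at col 3 lands with bottom-row=0; cleared 0 line(s) (total 0); column heights now [0 0 0 4 0], max=4
Drop 2: I rot2 at col 0 lands with bottom-row=4; cleared 0 line(s) (total 0); column heights now [5 5 5 5 0], max=5
Drop 3: I rot1 at col 4 lands with bottom-row=0; cleared 0 line(s) (total 0); column heights now [5 5 5 5 4], max=5
Drop 4: O rot2 at col 3 lands with bottom-row=5; cleared 0 line(s) (total 0); column heights now [5 5 5 7 7], max=7
Test piece O rot0 at col 0 (width 2): heights before test = [5 5 5 7 7]; fits = True

Answer: yes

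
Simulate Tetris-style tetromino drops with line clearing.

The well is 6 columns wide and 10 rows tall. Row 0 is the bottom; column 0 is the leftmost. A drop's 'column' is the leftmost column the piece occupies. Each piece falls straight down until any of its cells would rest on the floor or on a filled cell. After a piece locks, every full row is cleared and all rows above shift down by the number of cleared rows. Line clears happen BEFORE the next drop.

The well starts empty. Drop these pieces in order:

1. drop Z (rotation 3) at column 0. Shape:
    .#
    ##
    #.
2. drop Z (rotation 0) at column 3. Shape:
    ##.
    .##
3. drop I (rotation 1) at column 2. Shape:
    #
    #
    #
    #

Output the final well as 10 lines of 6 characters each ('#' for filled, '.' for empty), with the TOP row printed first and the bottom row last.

Drop 1: Z rot3 at col 0 lands with bottom-row=0; cleared 0 line(s) (total 0); column heights now [2 3 0 0 0 0], max=3
Drop 2: Z rot0 at col 3 lands with bottom-row=0; cleared 0 line(s) (total 0); column heights now [2 3 0 2 2 1], max=3
Drop 3: I rot1 at col 2 lands with bottom-row=0; cleared 0 line(s) (total 0); column heights now [2 3 4 2 2 1], max=4

Answer: ......
......
......
......
......
......
..#...
.##...
#####.
#.#.##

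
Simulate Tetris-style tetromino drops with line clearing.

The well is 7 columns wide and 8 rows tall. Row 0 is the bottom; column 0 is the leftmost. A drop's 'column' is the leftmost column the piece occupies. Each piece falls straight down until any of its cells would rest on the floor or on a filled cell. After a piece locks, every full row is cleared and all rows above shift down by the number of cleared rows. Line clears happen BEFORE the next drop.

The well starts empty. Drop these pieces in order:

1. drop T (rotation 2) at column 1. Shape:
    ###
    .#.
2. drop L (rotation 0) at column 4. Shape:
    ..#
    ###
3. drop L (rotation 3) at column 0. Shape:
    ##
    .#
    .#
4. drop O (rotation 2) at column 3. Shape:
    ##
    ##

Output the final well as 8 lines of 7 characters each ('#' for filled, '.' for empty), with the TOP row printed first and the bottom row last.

Drop 1: T rot2 at col 1 lands with bottom-row=0; cleared 0 line(s) (total 0); column heights now [0 2 2 2 0 0 0], max=2
Drop 2: L rot0 at col 4 lands with bottom-row=0; cleared 0 line(s) (total 0); column heights now [0 2 2 2 1 1 2], max=2
Drop 3: L rot3 at col 0 lands with bottom-row=2; cleared 0 line(s) (total 0); column heights now [5 5 2 2 1 1 2], max=5
Drop 4: O rot2 at col 3 lands with bottom-row=2; cleared 0 line(s) (total 0); column heights now [5 5 2 4 4 1 2], max=5

Answer: .......
.......
.......
##.....
.#.##..
.#.##..
.###..#
..#.###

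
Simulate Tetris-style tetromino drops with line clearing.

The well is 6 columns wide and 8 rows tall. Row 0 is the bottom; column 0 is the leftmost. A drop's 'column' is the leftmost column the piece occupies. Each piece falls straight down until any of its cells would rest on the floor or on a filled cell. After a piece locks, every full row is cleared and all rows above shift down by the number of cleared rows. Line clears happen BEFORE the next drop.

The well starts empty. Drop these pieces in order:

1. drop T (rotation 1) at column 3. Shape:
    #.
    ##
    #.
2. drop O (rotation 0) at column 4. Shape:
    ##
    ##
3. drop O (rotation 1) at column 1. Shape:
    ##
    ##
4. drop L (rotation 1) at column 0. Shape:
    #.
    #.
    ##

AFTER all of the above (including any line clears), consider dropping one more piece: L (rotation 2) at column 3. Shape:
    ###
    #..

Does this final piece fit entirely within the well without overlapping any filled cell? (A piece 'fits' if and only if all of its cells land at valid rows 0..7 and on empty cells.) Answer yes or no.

Answer: yes

Derivation:
Drop 1: T rot1 at col 3 lands with bottom-row=0; cleared 0 line(s) (total 0); column heights now [0 0 0 3 2 0], max=3
Drop 2: O rot0 at col 4 lands with bottom-row=2; cleared 0 line(s) (total 0); column heights now [0 0 0 3 4 4], max=4
Drop 3: O rot1 at col 1 lands with bottom-row=0; cleared 0 line(s) (total 0); column heights now [0 2 2 3 4 4], max=4
Drop 4: L rot1 at col 0 lands with bottom-row=2; cleared 0 line(s) (total 0); column heights now [5 3 2 3 4 4], max=5
Test piece L rot2 at col 3 (width 3): heights before test = [5 3 2 3 4 4]; fits = True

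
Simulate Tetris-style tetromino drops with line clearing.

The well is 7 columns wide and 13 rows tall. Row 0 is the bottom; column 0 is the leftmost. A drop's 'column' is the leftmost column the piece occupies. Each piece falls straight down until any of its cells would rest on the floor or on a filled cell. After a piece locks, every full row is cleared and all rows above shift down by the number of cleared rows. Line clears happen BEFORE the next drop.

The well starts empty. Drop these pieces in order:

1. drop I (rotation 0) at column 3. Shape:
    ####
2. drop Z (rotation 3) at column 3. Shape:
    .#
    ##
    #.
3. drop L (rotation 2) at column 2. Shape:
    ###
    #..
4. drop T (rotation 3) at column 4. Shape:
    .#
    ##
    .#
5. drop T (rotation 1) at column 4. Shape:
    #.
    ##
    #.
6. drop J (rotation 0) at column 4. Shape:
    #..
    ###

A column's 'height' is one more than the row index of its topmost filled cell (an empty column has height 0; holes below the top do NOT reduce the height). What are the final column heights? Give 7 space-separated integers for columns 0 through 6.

Answer: 0 0 5 5 11 10 10

Derivation:
Drop 1: I rot0 at col 3 lands with bottom-row=0; cleared 0 line(s) (total 0); column heights now [0 0 0 1 1 1 1], max=1
Drop 2: Z rot3 at col 3 lands with bottom-row=1; cleared 0 line(s) (total 0); column heights now [0 0 0 3 4 1 1], max=4
Drop 3: L rot2 at col 2 lands with bottom-row=3; cleared 0 line(s) (total 0); column heights now [0 0 5 5 5 1 1], max=5
Drop 4: T rot3 at col 4 lands with bottom-row=4; cleared 0 line(s) (total 0); column heights now [0 0 5 5 6 7 1], max=7
Drop 5: T rot1 at col 4 lands with bottom-row=6; cleared 0 line(s) (total 0); column heights now [0 0 5 5 9 8 1], max=9
Drop 6: J rot0 at col 4 lands with bottom-row=9; cleared 0 line(s) (total 0); column heights now [0 0 5 5 11 10 10], max=11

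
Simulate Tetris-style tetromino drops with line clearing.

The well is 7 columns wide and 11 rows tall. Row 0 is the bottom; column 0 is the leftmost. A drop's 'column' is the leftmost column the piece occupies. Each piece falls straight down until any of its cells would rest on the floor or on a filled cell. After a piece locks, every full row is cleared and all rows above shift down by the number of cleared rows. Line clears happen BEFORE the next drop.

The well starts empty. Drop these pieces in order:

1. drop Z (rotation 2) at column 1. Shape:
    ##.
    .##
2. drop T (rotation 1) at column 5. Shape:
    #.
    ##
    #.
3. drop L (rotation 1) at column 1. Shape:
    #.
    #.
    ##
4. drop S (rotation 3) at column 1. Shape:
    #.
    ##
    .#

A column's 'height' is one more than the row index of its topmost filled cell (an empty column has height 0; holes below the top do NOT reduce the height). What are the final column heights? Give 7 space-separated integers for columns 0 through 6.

Answer: 0 7 6 1 0 3 2

Derivation:
Drop 1: Z rot2 at col 1 lands with bottom-row=0; cleared 0 line(s) (total 0); column heights now [0 2 2 1 0 0 0], max=2
Drop 2: T rot1 at col 5 lands with bottom-row=0; cleared 0 line(s) (total 0); column heights now [0 2 2 1 0 3 2], max=3
Drop 3: L rot1 at col 1 lands with bottom-row=2; cleared 0 line(s) (total 0); column heights now [0 5 3 1 0 3 2], max=5
Drop 4: S rot3 at col 1 lands with bottom-row=4; cleared 0 line(s) (total 0); column heights now [0 7 6 1 0 3 2], max=7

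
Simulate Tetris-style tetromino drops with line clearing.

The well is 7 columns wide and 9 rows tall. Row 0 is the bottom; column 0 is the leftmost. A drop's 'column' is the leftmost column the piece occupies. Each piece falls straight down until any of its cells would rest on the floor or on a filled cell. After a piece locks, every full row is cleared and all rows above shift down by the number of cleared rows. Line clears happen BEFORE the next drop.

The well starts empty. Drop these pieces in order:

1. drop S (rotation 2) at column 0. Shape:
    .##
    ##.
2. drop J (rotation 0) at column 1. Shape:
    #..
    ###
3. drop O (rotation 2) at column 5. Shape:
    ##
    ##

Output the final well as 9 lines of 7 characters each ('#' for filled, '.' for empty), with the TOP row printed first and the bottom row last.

Answer: .......
.......
.......
.......
.......
.#.....
.###...
.##..##
##...##

Derivation:
Drop 1: S rot2 at col 0 lands with bottom-row=0; cleared 0 line(s) (total 0); column heights now [1 2 2 0 0 0 0], max=2
Drop 2: J rot0 at col 1 lands with bottom-row=2; cleared 0 line(s) (total 0); column heights now [1 4 3 3 0 0 0], max=4
Drop 3: O rot2 at col 5 lands with bottom-row=0; cleared 0 line(s) (total 0); column heights now [1 4 3 3 0 2 2], max=4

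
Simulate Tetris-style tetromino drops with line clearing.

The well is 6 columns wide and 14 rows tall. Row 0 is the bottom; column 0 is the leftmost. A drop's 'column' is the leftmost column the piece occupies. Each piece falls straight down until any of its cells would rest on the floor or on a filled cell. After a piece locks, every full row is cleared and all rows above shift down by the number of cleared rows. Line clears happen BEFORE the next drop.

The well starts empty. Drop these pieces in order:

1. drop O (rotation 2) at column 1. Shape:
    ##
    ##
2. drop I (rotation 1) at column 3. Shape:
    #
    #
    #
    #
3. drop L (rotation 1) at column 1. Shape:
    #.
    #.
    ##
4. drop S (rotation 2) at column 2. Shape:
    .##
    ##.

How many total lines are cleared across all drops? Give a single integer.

Answer: 0

Derivation:
Drop 1: O rot2 at col 1 lands with bottom-row=0; cleared 0 line(s) (total 0); column heights now [0 2 2 0 0 0], max=2
Drop 2: I rot1 at col 3 lands with bottom-row=0; cleared 0 line(s) (total 0); column heights now [0 2 2 4 0 0], max=4
Drop 3: L rot1 at col 1 lands with bottom-row=2; cleared 0 line(s) (total 0); column heights now [0 5 3 4 0 0], max=5
Drop 4: S rot2 at col 2 lands with bottom-row=4; cleared 0 line(s) (total 0); column heights now [0 5 5 6 6 0], max=6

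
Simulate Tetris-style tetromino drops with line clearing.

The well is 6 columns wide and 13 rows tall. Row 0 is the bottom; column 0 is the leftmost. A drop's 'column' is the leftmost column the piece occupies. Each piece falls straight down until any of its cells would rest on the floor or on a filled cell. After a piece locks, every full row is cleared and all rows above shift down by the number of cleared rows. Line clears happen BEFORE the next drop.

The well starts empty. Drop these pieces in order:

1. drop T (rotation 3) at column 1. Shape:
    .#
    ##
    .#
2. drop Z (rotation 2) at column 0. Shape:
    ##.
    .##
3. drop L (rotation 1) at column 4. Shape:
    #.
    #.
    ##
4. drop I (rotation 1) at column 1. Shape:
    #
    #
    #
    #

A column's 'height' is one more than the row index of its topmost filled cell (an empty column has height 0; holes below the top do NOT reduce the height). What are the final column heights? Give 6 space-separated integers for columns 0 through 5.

Drop 1: T rot3 at col 1 lands with bottom-row=0; cleared 0 line(s) (total 0); column heights now [0 2 3 0 0 0], max=3
Drop 2: Z rot2 at col 0 lands with bottom-row=3; cleared 0 line(s) (total 0); column heights now [5 5 4 0 0 0], max=5
Drop 3: L rot1 at col 4 lands with bottom-row=0; cleared 0 line(s) (total 0); column heights now [5 5 4 0 3 1], max=5
Drop 4: I rot1 at col 1 lands with bottom-row=5; cleared 0 line(s) (total 0); column heights now [5 9 4 0 3 1], max=9

Answer: 5 9 4 0 3 1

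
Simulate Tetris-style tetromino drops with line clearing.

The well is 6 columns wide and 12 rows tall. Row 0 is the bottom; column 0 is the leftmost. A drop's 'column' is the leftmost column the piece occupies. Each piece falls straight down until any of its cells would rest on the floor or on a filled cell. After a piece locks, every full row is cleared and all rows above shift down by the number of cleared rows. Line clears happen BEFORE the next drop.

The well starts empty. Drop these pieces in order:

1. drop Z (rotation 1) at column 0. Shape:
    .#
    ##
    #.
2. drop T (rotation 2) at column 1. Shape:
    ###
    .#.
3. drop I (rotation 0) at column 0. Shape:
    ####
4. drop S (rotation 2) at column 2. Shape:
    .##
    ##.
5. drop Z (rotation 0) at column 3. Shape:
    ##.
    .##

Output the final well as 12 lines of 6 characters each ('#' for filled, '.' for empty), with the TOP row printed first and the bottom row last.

Drop 1: Z rot1 at col 0 lands with bottom-row=0; cleared 0 line(s) (total 0); column heights now [2 3 0 0 0 0], max=3
Drop 2: T rot2 at col 1 lands with bottom-row=2; cleared 0 line(s) (total 0); column heights now [2 4 4 4 0 0], max=4
Drop 3: I rot0 at col 0 lands with bottom-row=4; cleared 0 line(s) (total 0); column heights now [5 5 5 5 0 0], max=5
Drop 4: S rot2 at col 2 lands with bottom-row=5; cleared 0 line(s) (total 0); column heights now [5 5 6 7 7 0], max=7
Drop 5: Z rot0 at col 3 lands with bottom-row=7; cleared 0 line(s) (total 0); column heights now [5 5 6 9 9 8], max=9

Answer: ......
......
......
...##.
....##
...##.
..##..
####..
.###..
.##...
##....
#.....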